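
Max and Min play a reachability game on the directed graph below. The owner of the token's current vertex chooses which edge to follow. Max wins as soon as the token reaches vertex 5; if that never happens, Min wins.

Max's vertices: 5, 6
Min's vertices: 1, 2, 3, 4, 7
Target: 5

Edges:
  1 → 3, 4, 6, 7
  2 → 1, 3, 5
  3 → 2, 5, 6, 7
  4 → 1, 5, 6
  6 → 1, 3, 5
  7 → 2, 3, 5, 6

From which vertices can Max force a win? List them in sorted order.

A0 = {5}
A1: add {6} — 6 (Max) has 6→5.
A2 = A1; e.g. 1 (Min) can still go to 3. Fixed point.
Max's winning region = {5, 6}.

5, 6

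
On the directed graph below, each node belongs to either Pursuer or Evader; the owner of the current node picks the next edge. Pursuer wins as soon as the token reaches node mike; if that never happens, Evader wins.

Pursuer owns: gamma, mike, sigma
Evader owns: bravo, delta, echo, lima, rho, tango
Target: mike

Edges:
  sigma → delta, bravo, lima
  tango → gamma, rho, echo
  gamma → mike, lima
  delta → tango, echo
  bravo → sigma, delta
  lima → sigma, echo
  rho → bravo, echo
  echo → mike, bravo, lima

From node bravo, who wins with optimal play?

A0 = {mike}
A1: add {gamma} — gamma (Pursuer) has gamma→mike.
A2 = A1; e.g. sigma (Pursuer) has no edge into A1. Fixed point.
bravo never enters the attractor, so Evader can avoid the target forever.

Evader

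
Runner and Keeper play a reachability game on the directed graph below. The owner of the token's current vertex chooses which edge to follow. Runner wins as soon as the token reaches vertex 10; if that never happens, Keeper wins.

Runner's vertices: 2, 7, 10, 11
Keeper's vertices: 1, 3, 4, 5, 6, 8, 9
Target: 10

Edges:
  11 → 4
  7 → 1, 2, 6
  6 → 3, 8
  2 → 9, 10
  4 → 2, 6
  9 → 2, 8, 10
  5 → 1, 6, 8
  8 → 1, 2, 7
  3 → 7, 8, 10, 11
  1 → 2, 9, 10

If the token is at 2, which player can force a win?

A0 = {10}
A1: add {2} — 2 (Runner) has 2→10.
2 ∈ A1, so Runner can force the target.

Runner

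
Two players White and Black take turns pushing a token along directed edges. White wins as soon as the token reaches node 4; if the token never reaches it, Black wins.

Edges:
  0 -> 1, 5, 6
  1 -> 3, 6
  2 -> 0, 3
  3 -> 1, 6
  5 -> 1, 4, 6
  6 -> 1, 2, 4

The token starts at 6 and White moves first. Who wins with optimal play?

Track states (vertex, player-to-move).
A0 = {(4,White), (4,Black)}
A1: add {(5,White), (6,White)}.
(6,White) ∈ A1 ⇒ White forces the target.

White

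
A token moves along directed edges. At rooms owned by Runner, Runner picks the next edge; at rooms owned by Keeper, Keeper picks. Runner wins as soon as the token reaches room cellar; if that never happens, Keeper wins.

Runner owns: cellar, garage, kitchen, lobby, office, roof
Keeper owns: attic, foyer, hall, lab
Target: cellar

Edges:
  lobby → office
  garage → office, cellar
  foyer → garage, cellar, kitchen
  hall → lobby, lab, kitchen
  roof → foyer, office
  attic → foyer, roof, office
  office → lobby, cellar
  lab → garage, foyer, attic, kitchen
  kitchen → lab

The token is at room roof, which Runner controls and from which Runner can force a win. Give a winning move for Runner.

A0 = {cellar}
A1: add {garage, office} — garage (Runner) has garage→cellar; office (Runner) has office→cellar.
A2: add {lobby, roof} — lobby (Runner) has lobby→office; roof (Runner) has roof→office.
A3 = A2; e.g. foyer (Keeper) can still go to kitchen. Fixed point.
From roof, successor office is in the attractor (rank 1); the other successor foyer is not.

office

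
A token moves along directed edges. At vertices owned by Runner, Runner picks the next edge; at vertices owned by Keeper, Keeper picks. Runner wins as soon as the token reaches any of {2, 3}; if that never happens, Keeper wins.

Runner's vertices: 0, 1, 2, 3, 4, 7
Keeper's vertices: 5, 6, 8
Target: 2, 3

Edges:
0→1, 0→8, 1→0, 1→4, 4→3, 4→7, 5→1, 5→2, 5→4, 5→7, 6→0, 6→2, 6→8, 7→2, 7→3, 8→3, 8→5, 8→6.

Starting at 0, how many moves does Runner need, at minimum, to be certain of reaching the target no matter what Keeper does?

A0 = {2, 3}
A1: add {4, 7} — 4 (Runner) has 4→3; 7 (Runner) has 7→2.
A2: add {1} — 1 (Runner) has 1→4.
A3: add {0, 5} — 0 (Runner) has 0→1; 5 (Keeper): all of {1, 2, 4, 7} already in.
A4 = A3; e.g. 6 (Keeper) can still go to 8. Fixed point.
0 enters the attractor at level 3, so Runner can force the target in 3 moves from there.

3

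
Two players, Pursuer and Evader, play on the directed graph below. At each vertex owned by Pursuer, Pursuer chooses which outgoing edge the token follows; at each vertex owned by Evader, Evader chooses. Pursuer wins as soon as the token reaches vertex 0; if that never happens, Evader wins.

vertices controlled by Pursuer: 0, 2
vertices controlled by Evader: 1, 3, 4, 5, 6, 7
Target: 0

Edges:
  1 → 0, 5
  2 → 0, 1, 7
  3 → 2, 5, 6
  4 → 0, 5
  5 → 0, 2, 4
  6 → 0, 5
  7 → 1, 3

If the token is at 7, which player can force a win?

A0 = {0}
A1: add {2} — 2 (Pursuer) has 2→0.
A2 = A1; e.g. 1 (Evader) can still go to 5. Fixed point.
7 never enters the attractor, so Evader can avoid the target forever.

Evader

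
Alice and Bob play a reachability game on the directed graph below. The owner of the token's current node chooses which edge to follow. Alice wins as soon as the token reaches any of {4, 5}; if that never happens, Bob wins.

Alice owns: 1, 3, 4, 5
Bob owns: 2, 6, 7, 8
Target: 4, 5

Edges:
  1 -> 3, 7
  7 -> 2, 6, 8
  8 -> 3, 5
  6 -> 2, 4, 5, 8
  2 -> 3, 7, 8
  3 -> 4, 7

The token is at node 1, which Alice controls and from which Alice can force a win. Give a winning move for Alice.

A0 = {4, 5}
A1: add {3} — 3 (Alice) has 3→4.
A2: add {1, 8} — 1 (Alice) has 1→3; 8 (Bob): all of {3, 5} already in.
A3 = A2; e.g. 2 (Bob) can still go to 7. Fixed point.
From 1, successor 3 is in the attractor (rank 1); the other successor 7 is not.

3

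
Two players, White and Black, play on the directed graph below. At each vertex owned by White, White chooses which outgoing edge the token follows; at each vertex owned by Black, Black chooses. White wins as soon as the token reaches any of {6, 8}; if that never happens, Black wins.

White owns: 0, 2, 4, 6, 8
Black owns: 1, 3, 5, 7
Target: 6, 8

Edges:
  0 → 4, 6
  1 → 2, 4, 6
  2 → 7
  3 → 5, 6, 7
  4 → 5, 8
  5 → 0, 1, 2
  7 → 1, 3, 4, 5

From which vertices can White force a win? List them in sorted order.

A0 = {6, 8}
A1: add {0, 4} — 0 (White) has 0→6; 4 (White) has 4→8.
A2 = A1; e.g. 1 (Black) can still go to 2. Fixed point.
White's winning region = {0, 4, 6, 8}.

0, 4, 6, 8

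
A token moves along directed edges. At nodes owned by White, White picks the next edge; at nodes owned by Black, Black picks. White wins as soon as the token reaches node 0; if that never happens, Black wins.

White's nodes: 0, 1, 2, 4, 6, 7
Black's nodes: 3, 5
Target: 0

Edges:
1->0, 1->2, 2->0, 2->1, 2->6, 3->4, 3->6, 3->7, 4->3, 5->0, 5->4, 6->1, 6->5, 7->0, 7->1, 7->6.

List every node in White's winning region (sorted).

0, 1, 2, 6, 7

A0 = {0}
A1: add {1, 2, 7} — 1 (White) has 1→0; 2 (White) has 2→0; 7 (White) has 7→0.
A2: add {6} — 6 (White) has 6→1.
A3 = A2; e.g. 3 (Black) can still go to 4. Fixed point.
White's winning region = {0, 1, 2, 6, 7}.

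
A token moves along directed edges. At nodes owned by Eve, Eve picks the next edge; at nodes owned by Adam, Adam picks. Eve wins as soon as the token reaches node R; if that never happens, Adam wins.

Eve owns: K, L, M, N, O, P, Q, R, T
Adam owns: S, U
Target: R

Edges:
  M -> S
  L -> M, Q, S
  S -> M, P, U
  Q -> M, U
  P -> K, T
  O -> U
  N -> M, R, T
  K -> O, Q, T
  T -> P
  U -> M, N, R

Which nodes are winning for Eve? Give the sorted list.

A0 = {R}
A1: add {N} — N (Eve) has N→R.
A2 = A1; e.g. K (Eve) has no edge into A1. Fixed point.
Eve's winning region = {N, R}.

N, R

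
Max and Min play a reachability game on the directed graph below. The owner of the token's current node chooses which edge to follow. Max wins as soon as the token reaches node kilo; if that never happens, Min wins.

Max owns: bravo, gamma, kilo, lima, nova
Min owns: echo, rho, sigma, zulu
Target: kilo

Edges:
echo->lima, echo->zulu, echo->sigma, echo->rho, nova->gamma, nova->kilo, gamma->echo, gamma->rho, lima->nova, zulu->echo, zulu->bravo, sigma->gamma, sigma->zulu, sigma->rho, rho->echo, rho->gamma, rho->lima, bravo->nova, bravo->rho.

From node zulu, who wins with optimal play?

A0 = {kilo}
A1: add {nova} — nova (Max) has nova→kilo.
A2: add {bravo, lima} — lima (Max) has lima→nova; bravo (Max) has bravo→nova.
A3 = A2; e.g. echo (Min) can still go to zulu. Fixed point.
zulu never enters the attractor, so Min can avoid the target forever.

Min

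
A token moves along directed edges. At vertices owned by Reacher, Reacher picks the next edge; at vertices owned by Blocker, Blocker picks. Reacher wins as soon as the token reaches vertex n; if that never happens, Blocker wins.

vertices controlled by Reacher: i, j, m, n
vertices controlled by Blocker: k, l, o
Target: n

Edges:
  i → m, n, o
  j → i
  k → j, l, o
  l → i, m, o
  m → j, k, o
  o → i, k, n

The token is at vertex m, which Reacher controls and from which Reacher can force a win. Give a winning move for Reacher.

j

A0 = {n}
A1: add {i} — i (Reacher) has i→n.
A2: add {j} — j (Reacher) has j→i.
A3: add {m} — m (Reacher) has m→j.
A4 = A3; e.g. k (Blocker) can still go to l. Fixed point.
From m, successor j is in the attractor (rank 2); the other successors k, o are not.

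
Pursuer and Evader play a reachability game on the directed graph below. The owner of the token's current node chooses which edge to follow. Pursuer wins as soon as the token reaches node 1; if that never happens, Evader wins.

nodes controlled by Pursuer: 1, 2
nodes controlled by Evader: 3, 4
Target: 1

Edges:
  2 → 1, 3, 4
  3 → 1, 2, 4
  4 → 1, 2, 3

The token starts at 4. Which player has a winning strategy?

Evader

A0 = {1}
A1: add {2} — 2 (Pursuer) has 2→1.
A2 = A1; e.g. 3 (Evader) can still go to 4. Fixed point.
4 never enters the attractor, so Evader can avoid the target forever.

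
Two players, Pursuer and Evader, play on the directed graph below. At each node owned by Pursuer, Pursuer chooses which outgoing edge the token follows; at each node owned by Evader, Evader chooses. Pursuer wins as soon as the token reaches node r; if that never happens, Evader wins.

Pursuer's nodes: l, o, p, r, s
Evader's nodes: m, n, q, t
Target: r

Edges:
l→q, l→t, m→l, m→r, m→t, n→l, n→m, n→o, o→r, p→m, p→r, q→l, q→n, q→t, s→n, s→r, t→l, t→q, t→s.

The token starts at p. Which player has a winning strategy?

A0 = {r}
A1: add {o, p, s} — o (Pursuer) has o→r; p (Pursuer) has p→r; s (Pursuer) has s→r.
A2 = A1; e.g. l (Pursuer) has no edge into A1. Fixed point.
p ∈ A1, so Pursuer can force the target.

Pursuer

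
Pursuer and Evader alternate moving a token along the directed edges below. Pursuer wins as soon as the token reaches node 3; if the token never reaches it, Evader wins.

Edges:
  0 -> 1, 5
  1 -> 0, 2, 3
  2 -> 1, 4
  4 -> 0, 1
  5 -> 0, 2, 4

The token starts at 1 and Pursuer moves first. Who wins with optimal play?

Track states (vertex, player-to-move).
A0 = {(3,Pursuer), (3,Evader)}
A1: add {(1,Pursuer)}.
(1,Pursuer) ∈ A1 ⇒ Pursuer forces the target.

Pursuer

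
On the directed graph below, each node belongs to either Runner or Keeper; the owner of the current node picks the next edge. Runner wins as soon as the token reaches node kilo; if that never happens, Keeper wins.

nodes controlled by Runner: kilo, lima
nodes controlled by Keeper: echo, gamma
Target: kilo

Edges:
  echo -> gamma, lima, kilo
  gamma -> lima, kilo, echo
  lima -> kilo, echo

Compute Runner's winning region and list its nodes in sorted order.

kilo, lima

A0 = {kilo}
A1: add {lima} — lima (Runner) has lima→kilo.
A2 = A1; e.g. gamma (Keeper) can still go to echo. Fixed point.
Runner's winning region = {kilo, lima}.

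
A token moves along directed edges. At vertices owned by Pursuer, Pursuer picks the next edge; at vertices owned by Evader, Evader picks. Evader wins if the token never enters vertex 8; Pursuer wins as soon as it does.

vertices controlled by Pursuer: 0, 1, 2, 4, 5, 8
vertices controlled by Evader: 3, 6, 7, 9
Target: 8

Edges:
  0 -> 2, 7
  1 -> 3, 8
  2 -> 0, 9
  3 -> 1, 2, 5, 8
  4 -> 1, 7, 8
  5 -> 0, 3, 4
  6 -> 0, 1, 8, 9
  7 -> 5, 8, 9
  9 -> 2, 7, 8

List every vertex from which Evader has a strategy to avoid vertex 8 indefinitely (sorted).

A0 = {8}
A1: add {1, 4} — 1 (Pursuer) has 1→8; 4 (Pursuer) has 4→8.
A2: add {5} — 5 (Pursuer) has 5→4.
A3 = A2; e.g. 0 (Pursuer) has no edge into A2. Fixed point.
Pursuer's attractor = {1, 4, 5, 8}; Evader avoids the target exactly from the complement.

0, 2, 3, 6, 7, 9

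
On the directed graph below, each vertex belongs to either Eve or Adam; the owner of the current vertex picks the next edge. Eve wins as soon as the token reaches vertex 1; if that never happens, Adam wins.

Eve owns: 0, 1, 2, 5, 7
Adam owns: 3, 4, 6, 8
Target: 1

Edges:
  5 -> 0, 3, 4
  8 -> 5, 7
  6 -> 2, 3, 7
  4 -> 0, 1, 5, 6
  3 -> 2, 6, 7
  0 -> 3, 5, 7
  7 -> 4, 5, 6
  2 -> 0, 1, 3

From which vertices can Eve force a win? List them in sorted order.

1, 2

A0 = {1}
A1: add {2} — 2 (Eve) has 2→1.
A2 = A1; e.g. 0 (Eve) has no edge into A1. Fixed point.
Eve's winning region = {1, 2}.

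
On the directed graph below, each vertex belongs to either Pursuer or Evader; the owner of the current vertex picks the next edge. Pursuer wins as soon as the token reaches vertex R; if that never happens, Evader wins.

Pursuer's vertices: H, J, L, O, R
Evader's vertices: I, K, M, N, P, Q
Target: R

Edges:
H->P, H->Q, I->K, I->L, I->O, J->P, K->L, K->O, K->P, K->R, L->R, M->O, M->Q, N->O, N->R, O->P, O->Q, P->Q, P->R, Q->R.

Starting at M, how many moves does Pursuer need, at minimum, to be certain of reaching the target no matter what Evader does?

3

A0 = {R}
A1: add {L, Q} — L (Pursuer) has L→R; Q (Evader): all of {R} already in.
A2: add {H, O, P} — H (Pursuer) has H→Q; O (Pursuer) has O→Q; P (Evader): all of {Q, R} already in.
A3: add {J, K, M, N} — J (Pursuer) has J→P; K (Evader): all of {L, O, P, R} already in; M (Evader): all of {O, Q} already in; N (Evader): all of {O, R} already in.
M enters the attractor at level 3, so Pursuer can force the target in 3 moves from there.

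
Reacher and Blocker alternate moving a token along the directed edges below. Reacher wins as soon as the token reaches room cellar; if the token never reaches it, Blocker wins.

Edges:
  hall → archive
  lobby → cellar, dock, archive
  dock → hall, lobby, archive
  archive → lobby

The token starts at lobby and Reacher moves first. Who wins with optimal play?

Reacher

Track states (vertex, player-to-move).
A0 = {(cellar,Reacher), (cellar,Blocker)}
A1: add {(lobby,Reacher)}.
(lobby,Reacher) ∈ A1 ⇒ Reacher forces the target.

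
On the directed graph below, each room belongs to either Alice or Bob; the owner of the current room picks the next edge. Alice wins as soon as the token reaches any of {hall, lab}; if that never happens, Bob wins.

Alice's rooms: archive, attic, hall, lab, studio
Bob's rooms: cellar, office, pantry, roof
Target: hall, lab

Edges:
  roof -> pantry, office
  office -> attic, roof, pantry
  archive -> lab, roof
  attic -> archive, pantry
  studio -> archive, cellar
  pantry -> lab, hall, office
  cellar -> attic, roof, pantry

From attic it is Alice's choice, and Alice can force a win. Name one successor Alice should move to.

A0 = {hall, lab}
A1: add {archive} — archive (Alice) has archive→lab.
A2: add {attic, studio} — attic (Alice) has attic→archive; studio (Alice) has studio→archive.
A3 = A2; e.g. cellar (Bob) can still go to roof. Fixed point.
From attic, successor archive is in the attractor (rank 1); the other successor pantry is not.

archive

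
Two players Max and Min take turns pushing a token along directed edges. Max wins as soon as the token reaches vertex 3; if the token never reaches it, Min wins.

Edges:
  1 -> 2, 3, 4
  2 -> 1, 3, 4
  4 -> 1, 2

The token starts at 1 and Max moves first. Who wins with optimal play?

Max

Track states (vertex, player-to-move).
A0 = {(3,Max), (3,Min)}
A1: add {(1,Max), (2,Max)}.
(1,Max) ∈ A1 ⇒ Max forces the target.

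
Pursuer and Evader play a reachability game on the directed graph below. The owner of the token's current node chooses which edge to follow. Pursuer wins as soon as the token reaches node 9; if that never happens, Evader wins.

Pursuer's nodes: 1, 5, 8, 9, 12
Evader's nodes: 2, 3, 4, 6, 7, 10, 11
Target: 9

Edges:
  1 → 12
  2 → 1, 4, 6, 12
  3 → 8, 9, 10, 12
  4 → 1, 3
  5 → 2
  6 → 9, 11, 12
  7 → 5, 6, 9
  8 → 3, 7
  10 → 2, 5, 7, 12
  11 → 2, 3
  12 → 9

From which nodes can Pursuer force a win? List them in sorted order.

A0 = {9}
A1: add {12} — 12 (Pursuer) has 12→9.
A2: add {1} — 1 (Pursuer) has 1→12.
A3 = A2; e.g. 2 (Evader) can still go to 4. Fixed point.
Pursuer's winning region = {1, 9, 12}.

1, 9, 12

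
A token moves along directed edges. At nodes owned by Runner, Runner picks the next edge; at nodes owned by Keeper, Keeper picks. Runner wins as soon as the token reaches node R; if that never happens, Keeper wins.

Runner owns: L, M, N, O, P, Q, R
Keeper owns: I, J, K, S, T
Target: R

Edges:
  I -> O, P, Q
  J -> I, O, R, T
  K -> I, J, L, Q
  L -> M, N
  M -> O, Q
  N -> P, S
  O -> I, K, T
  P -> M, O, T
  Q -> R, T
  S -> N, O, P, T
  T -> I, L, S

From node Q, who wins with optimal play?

Runner

A0 = {R}
A1: add {Q} — Q (Runner) has Q→R.
Q ∈ A1, so Runner can force the target.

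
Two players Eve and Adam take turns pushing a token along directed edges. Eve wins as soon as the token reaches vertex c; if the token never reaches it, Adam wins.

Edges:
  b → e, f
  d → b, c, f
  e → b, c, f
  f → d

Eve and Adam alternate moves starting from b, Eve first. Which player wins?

Track states (vertex, player-to-move).
A0 = {(c,Eve), (c,Adam)}
A1: add {(d,Eve), (e,Eve)}.
A2: add {(f,Adam)}.
A3: add {(b,Eve)}.
(b,Eve) ∈ A3 ⇒ Eve forces the target.

Eve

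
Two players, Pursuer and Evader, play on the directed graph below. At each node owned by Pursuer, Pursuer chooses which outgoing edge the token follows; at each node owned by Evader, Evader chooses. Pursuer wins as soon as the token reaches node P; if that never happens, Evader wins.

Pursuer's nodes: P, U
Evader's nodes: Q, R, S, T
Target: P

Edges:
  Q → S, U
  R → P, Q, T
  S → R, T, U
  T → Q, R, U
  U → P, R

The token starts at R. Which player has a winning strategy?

A0 = {P}
A1: add {U} — U (Pursuer) has U→P.
A2 = A1; e.g. Q (Evader) can still go to S. Fixed point.
R never enters the attractor, so Evader can avoid the target forever.

Evader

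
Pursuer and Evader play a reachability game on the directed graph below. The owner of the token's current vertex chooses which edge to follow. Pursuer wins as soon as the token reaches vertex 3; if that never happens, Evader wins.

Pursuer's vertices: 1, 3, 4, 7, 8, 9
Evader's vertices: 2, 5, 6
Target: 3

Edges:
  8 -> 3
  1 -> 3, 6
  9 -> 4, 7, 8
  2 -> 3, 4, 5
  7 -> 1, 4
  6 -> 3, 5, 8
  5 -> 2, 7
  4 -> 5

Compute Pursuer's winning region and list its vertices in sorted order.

1, 3, 7, 8, 9

A0 = {3}
A1: add {1, 8} — 1 (Pursuer) has 1→3; 8 (Pursuer) has 8→3.
A2: add {7, 9} — 7 (Pursuer) has 7→1; 9 (Pursuer) has 9→8.
A3 = A2; e.g. 2 (Evader) can still go to 4. Fixed point.
Pursuer's winning region = {1, 3, 7, 8, 9}.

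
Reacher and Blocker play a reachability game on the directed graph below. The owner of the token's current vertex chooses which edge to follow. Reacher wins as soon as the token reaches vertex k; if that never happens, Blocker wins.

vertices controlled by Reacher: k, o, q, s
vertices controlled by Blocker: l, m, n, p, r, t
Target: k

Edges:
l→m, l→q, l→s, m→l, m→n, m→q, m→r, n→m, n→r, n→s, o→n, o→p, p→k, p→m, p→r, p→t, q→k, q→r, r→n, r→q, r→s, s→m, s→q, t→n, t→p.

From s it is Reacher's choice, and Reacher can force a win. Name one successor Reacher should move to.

q

A0 = {k}
A1: add {q} — q (Reacher) has q→k.
A2: add {s} — s (Reacher) has s→q.
A3 = A2; e.g. l (Blocker) can still go to m. Fixed point.
From s, successor q is in the attractor (rank 1); the other successor m is not.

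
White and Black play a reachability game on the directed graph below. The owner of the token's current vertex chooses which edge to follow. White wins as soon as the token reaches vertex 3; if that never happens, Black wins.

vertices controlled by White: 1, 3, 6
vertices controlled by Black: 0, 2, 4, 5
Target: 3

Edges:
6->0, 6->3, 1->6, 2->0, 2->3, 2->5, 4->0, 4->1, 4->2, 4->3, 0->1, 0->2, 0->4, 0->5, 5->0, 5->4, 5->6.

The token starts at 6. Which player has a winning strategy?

White

A0 = {3}
A1: add {6} — 6 (White) has 6→3.
6 ∈ A1, so White can force the target.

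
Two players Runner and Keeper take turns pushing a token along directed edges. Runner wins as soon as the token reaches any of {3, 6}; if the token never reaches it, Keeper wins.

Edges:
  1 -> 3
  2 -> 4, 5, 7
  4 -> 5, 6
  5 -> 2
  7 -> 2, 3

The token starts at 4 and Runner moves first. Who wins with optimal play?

Track states (vertex, player-to-move).
A0 = {(3,Runner), (3,Keeper), (6,Runner), (6,Keeper)}
A1: add {(1,Runner), (1,Keeper), (4,Runner), (7,Runner)}.
(4,Runner) ∈ A1 ⇒ Runner forces the target.

Runner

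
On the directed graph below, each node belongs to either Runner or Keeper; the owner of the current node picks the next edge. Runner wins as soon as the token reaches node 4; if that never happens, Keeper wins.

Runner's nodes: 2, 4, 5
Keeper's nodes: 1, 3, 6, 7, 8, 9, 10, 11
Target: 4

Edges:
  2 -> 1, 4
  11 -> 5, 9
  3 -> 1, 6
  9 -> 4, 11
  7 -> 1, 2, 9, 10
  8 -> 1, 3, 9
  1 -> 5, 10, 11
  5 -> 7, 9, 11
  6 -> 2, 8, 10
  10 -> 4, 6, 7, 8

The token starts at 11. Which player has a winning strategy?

A0 = {4}
A1: add {2} — 2 (Runner) has 2→4.
A2 = A1; e.g. 1 (Keeper) can still go to 5. Fixed point.
11 never enters the attractor, so Keeper can avoid the target forever.

Keeper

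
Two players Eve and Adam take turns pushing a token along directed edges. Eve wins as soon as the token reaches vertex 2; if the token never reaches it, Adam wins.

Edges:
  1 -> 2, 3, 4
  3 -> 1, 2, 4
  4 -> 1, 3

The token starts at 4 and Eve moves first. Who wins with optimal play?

Adam

Track states (vertex, player-to-move).
A0 = {(2,Eve), (2,Adam)}
A1: add {(1,Eve), (3,Eve)}.
A2: add {(4,Adam)}.
A3 = A2; e.g. (1,Adam) stays out. (4,Eve) never enters ⇒ Adam avoids the target.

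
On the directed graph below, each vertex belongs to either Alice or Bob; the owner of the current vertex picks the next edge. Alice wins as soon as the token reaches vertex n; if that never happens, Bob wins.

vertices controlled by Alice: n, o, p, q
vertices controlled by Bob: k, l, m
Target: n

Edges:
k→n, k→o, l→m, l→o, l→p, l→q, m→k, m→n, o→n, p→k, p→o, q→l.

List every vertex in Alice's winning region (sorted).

A0 = {n}
A1: add {o} — o (Alice) has o→n.
A2: add {k, p} — k (Bob): all of {n, o} already in; p (Alice) has p→o.
A3: add {m} — m (Bob): all of {k, n} already in.
A4 = A3; e.g. l (Bob) can still go to q. Fixed point.
Alice's winning region = {k, m, n, o, p}.

k, m, n, o, p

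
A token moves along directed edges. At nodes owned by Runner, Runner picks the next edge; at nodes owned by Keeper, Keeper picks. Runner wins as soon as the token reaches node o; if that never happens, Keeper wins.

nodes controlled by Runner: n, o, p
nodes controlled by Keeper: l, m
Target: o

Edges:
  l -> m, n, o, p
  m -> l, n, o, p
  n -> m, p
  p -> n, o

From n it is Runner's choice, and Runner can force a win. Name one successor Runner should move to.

p

A0 = {o}
A1: add {p} — p (Runner) has p→o.
A2: add {n} — n (Runner) has n→p.
A3 = A2; e.g. l (Keeper) can still go to m. Fixed point.
From n, successor p is in the attractor (rank 1); the other successor m is not.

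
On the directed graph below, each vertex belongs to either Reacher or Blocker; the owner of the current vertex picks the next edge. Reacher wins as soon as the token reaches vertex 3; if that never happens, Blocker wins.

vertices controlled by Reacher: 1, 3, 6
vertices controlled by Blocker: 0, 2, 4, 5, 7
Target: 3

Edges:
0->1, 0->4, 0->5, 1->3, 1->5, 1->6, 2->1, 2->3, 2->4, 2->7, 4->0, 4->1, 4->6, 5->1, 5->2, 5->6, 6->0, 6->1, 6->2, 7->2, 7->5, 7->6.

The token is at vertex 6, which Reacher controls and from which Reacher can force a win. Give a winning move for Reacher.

A0 = {3}
A1: add {1} — 1 (Reacher) has 1→3.
A2: add {6} — 6 (Reacher) has 6→1.
A3 = A2; e.g. 0 (Blocker) can still go to 4. Fixed point.
From 6, successor 1 is in the attractor (rank 1); the other successors 0, 2 are not.

1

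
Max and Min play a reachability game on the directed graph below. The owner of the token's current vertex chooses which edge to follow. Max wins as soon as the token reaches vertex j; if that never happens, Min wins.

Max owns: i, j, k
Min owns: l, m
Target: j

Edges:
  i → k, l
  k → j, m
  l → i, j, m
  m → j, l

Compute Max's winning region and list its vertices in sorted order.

A0 = {j}
A1: add {k} — k (Max) has k→j.
A2: add {i} — i (Max) has i→k.
A3 = A2; e.g. l (Min) can still go to m. Fixed point.
Max's winning region = {i, j, k}.

i, j, k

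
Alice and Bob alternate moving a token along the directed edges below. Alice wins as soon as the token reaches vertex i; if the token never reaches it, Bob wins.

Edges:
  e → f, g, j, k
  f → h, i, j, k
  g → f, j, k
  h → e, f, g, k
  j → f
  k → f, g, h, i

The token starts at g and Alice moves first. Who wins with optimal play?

Alice

Track states (vertex, player-to-move).
A0 = {(i,Alice), (i,Bob)}
A1: add {(f,Alice), (k,Alice)}.
A2: add {(j,Bob)}.
A3: add {(e,Alice), (g,Alice)}.
(g,Alice) ∈ A3 ⇒ Alice forces the target.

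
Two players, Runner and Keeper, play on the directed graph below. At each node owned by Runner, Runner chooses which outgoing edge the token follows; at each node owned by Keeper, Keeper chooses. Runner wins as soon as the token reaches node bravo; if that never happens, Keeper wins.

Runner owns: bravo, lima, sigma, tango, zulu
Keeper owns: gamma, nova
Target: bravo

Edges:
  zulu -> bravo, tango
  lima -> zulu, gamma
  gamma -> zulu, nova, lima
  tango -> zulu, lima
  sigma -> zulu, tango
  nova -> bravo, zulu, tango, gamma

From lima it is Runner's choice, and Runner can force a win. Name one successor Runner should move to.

zulu

A0 = {bravo}
A1: add {zulu} — zulu (Runner) has zulu→bravo.
A2: add {lima, sigma, tango} — tango (Runner) has tango→zulu; lima (Runner) has lima→zulu; sigma (Runner) has sigma→zulu.
A3 = A2; e.g. nova (Keeper) can still go to gamma. Fixed point.
From lima, successor zulu is in the attractor (rank 1); the other successor gamma is not.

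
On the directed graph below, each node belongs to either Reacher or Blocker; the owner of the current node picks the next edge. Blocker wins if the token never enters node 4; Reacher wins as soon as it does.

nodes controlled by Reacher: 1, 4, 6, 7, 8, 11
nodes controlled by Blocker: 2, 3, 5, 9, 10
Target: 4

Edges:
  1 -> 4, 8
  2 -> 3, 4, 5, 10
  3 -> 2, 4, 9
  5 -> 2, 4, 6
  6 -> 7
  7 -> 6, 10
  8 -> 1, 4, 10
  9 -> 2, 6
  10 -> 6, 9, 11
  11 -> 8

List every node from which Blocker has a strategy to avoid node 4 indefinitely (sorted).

A0 = {4}
A1: add {1, 8} — 1 (Reacher) has 1→4; 8 (Reacher) has 8→4.
A2: add {11} — 11 (Reacher) has 11→8.
A3 = A2; e.g. 2 (Blocker) can still go to 3. Fixed point.
Reacher's attractor = {1, 4, 8, 11}; Blocker avoids the target exactly from the complement.

2, 3, 5, 6, 7, 9, 10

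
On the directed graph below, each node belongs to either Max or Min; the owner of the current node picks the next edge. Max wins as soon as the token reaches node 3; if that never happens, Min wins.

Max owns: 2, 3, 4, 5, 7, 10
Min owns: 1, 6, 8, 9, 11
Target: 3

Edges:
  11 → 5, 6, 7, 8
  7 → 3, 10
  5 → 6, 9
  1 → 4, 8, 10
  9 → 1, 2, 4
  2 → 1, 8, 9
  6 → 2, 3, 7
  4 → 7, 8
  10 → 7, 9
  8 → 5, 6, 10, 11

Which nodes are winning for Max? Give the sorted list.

A0 = {3}
A1: add {7} — 7 (Max) has 7→3.
A2: add {4, 10} — 4 (Max) has 4→7; 10 (Max) has 10→7.
A3 = A2; e.g. 1 (Min) can still go to 8. Fixed point.
Max's winning region = {3, 4, 7, 10}.

3, 4, 7, 10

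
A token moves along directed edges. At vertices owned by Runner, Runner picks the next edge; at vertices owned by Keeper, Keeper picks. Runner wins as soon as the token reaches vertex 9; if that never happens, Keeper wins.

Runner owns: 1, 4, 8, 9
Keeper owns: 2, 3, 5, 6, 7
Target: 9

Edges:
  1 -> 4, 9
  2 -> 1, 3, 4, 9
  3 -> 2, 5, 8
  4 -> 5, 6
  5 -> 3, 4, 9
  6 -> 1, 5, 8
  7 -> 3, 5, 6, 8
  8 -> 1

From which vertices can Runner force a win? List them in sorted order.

A0 = {9}
A1: add {1} — 1 (Runner) has 1→9.
A2: add {8} — 8 (Runner) has 8→1.
A3 = A2; e.g. 2 (Keeper) can still go to 3. Fixed point.
Runner's winning region = {1, 8, 9}.

1, 8, 9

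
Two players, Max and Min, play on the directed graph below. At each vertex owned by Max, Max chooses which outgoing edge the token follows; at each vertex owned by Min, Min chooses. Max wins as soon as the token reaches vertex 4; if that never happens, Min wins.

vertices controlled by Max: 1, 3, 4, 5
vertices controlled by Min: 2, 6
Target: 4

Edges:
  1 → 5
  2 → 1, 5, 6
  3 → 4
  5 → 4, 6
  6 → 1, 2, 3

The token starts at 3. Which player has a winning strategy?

Max

A0 = {4}
A1: add {3, 5} — 3 (Max) has 3→4; 5 (Max) has 5→4.
3 ∈ A1, so Max can force the target.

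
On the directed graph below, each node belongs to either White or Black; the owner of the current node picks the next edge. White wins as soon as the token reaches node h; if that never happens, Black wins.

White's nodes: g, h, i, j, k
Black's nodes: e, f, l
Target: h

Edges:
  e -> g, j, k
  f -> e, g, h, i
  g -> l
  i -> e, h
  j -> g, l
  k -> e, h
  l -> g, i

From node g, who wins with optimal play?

A0 = {h}
A1: add {i, k} — i (White) has i→h; k (White) has k→h.
A2 = A1; e.g. e (Black) can still go to g. Fixed point.
g never enters the attractor, so Black can avoid the target forever.

Black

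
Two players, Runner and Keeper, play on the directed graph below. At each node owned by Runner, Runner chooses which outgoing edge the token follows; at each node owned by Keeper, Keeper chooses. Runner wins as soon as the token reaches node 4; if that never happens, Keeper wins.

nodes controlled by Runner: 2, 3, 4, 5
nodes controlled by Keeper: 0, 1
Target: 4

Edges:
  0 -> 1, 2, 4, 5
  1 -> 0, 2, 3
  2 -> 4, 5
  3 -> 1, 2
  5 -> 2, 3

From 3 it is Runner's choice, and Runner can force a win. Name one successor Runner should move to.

2

A0 = {4}
A1: add {2} — 2 (Runner) has 2→4.
A2: add {3, 5} — 3 (Runner) has 3→2; 5 (Runner) has 5→2.
A3 = A2; e.g. 0 (Keeper) can still go to 1. Fixed point.
From 3, successor 2 is in the attractor (rank 1); the other successor 1 is not.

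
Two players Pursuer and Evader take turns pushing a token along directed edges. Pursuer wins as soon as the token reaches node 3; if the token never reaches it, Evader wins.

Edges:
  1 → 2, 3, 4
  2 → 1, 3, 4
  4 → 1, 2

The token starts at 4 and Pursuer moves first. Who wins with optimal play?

Track states (vertex, player-to-move).
A0 = {(3,Pursuer), (3,Evader)}
A1: add {(1,Pursuer), (2,Pursuer)}.
A2: add {(4,Evader)}.
A3 = A2; e.g. (1,Evader) stays out. (4,Pursuer) never enters ⇒ Evader avoids the target.

Evader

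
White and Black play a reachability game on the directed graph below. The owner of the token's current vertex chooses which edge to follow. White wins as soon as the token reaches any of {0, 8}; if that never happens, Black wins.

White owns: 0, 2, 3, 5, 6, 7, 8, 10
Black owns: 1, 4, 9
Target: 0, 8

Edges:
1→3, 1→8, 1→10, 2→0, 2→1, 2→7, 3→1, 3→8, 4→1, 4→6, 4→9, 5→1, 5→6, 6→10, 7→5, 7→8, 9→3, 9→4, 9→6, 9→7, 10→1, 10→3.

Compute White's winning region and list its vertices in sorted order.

A0 = {0, 8}
A1: add {2, 3, 7} — 2 (White) has 2→0; 3 (White) has 3→8; 7 (White) has 7→8.
A2: add {10} — 10 (White) has 10→3.
A3: add {1, 6} — 1 (Black): all of {3, 8, 10} already in; 6 (White) has 6→10.
A4: add {5} — 5 (White) has 5→1.
A5 = A4; e.g. 4 (Black) can still go to 9. Fixed point.
White's winning region = {0, 1, 2, 3, 5, 6, 7, 8, 10}.

0, 1, 2, 3, 5, 6, 7, 8, 10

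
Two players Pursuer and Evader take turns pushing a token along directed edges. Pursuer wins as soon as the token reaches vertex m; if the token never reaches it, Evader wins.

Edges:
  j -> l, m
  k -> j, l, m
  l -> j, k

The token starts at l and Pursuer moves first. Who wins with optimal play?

Track states (vertex, player-to-move).
A0 = {(m,Pursuer), (m,Evader)}
A1: add {(j,Pursuer), (k,Pursuer)}.
A2: add {(l,Evader)}.
A3 = A2; e.g. (j,Evader) stays out. (l,Pursuer) never enters ⇒ Evader avoids the target.

Evader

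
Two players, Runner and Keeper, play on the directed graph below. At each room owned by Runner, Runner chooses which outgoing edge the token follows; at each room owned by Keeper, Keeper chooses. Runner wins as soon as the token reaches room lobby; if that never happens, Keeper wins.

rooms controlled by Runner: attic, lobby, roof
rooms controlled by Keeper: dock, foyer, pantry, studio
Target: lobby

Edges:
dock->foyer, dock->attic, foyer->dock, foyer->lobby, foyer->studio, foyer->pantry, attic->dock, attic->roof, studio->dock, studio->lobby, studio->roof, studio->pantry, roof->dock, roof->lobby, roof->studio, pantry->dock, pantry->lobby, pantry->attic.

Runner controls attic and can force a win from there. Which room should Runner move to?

roof

A0 = {lobby}
A1: add {roof} — roof (Runner) has roof→lobby.
A2: add {attic} — attic (Runner) has attic→roof.
A3 = A2; e.g. dock (Keeper) can still go to foyer. Fixed point.
From attic, successor roof is in the attractor (rank 1); the other successor dock is not.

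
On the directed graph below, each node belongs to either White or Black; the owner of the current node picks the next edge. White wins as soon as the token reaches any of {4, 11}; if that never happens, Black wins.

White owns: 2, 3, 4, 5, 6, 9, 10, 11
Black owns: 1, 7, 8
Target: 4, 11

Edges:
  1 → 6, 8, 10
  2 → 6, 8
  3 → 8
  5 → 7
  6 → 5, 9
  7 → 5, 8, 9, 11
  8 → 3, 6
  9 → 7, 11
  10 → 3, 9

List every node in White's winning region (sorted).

A0 = {4, 11}
A1: add {9} — 9 (White) has 9→11.
A2: add {6, 10} — 6 (White) has 6→9; 10 (White) has 10→9.
A3: add {2} — 2 (White) has 2→6.
A4 = A3; e.g. 1 (Black) can still go to 8. Fixed point.
White's winning region = {2, 4, 6, 9, 10, 11}.

2, 4, 6, 9, 10, 11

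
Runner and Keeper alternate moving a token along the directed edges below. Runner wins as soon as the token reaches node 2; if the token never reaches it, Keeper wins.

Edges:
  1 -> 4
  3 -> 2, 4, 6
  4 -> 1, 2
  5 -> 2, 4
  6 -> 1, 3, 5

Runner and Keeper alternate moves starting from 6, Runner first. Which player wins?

Runner

Track states (vertex, player-to-move).
A0 = {(2,Runner), (2,Keeper)}
A1: add {(3,Runner), (4,Runner), (5,Runner)}.
A2: add {(1,Keeper), (5,Keeper)}.
A3: add {(6,Runner)}.
(6,Runner) ∈ A3 ⇒ Runner forces the target.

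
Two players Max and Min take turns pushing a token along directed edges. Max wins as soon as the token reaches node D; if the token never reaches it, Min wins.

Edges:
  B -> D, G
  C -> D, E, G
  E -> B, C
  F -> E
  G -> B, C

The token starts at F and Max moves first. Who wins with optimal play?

Track states (vertex, player-to-move).
A0 = {(D,Max), (D,Min)}
A1: add {(B,Max), (C,Max)}.
A2: add {(E,Min), (G,Min)}.
A3: add {(F,Max)}.
(F,Max) ∈ A3 ⇒ Max forces the target.

Max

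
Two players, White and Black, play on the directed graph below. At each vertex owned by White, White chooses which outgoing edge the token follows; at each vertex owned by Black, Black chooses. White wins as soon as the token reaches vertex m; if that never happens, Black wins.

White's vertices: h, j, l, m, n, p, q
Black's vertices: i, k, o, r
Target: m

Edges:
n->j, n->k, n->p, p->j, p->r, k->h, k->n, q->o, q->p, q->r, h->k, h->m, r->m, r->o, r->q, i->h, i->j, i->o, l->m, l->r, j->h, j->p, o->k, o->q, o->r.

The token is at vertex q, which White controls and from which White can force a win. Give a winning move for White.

A0 = {m}
A1: add {h, l} — h (White) has h→m; l (White) has l→m.
A2: add {j} — j (White) has j→h.
A3: add {n, p} — n (White) has n→j; p (White) has p→j.
A4: add {k, q} — k (Black): all of {h, n} already in; q (White) has q→p.
A5 = A4; e.g. i (Black) can still go to o. Fixed point.
From q, successor p is in the attractor (rank 3); the other successors o, r are not.

p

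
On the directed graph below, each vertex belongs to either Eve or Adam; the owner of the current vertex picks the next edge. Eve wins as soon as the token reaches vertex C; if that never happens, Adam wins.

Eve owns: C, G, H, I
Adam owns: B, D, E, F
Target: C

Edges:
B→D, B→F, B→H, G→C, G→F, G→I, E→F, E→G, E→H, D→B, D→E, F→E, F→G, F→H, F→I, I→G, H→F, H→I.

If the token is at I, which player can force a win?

Eve

A0 = {C}
A1: add {G} — G (Eve) has G→C.
A2: add {I} — I (Eve) has I→G.
I ∈ A2, so Eve can force the target.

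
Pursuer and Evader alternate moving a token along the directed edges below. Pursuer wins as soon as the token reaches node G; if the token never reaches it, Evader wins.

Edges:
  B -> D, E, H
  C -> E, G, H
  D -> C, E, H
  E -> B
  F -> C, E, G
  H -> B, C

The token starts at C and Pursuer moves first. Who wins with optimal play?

Track states (vertex, player-to-move).
A0 = {(G,Pursuer), (G,Evader)}
A1: add {(C,Pursuer), (F,Pursuer)}.
(C,Pursuer) ∈ A1 ⇒ Pursuer forces the target.

Pursuer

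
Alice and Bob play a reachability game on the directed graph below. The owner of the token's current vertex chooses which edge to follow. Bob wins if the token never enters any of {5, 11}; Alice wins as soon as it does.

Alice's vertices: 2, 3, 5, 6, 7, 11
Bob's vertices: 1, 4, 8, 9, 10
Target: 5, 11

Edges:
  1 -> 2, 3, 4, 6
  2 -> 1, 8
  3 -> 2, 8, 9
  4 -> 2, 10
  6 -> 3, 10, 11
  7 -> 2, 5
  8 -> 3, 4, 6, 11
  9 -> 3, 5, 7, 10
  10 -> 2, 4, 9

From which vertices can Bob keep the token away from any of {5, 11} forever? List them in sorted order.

A0 = {5, 11}
A1: add {6, 7} — 6 (Alice) has 6→11; 7 (Alice) has 7→5.
A2 = A1; e.g. 1 (Bob) can still go to 2. Fixed point.
Alice's attractor = {5, 6, 7, 11}; Bob avoids the target exactly from the complement.

1, 2, 3, 4, 8, 9, 10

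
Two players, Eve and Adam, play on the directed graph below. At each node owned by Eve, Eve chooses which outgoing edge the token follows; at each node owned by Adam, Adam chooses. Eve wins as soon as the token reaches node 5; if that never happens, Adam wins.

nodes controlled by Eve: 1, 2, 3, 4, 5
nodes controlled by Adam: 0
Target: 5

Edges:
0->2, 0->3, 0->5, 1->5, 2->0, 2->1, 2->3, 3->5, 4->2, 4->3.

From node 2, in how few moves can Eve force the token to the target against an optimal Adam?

2

A0 = {5}
A1: add {1, 3} — 1 (Eve) has 1→5; 3 (Eve) has 3→5.
A2: add {2, 4} — 2 (Eve) has 2→1; 4 (Eve) has 4→3.
2 enters the attractor at level 2, so Eve can force the target in 2 moves from there.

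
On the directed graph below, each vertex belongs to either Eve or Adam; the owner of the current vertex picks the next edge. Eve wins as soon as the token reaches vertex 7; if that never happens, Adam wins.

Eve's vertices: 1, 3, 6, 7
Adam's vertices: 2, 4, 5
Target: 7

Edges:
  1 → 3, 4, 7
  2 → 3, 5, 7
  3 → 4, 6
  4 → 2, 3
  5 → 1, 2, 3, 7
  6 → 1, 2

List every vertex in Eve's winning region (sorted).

1, 3, 6, 7

A0 = {7}
A1: add {1} — 1 (Eve) has 1→7.
A2: add {6} — 6 (Eve) has 6→1.
A3: add {3} — 3 (Eve) has 3→6.
A4 = A3; e.g. 2 (Adam) can still go to 5. Fixed point.
Eve's winning region = {1, 3, 6, 7}.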